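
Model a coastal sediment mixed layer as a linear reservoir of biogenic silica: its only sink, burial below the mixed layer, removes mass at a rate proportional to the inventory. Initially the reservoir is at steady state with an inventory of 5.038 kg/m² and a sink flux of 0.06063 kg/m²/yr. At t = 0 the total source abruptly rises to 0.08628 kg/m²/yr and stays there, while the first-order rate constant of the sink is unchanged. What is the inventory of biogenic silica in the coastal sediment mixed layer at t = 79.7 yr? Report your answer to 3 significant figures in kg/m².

The sink rate constant is k = F₀/M₀ = 0.06063/5.038 = 0.01203 yr⁻¹.
Solving dM/dt = F₁ − kM with M(0) = M₀ gives M(t) = F₁/k + (M₀ − F₁/k)·e^(−kt).
F₁/k = 0.08628/0.01203 = 7.1694 kg/m²; kt = 0.01203 × 79.7 = 0.9592, e^(−kt) = 0.3832.
M(79.7) = 7.1694 + (5.038 − 7.1694) × 0.3832 = 7.1694 − 0.8168 = 6.3526 kg/m².

6.35 kg/m²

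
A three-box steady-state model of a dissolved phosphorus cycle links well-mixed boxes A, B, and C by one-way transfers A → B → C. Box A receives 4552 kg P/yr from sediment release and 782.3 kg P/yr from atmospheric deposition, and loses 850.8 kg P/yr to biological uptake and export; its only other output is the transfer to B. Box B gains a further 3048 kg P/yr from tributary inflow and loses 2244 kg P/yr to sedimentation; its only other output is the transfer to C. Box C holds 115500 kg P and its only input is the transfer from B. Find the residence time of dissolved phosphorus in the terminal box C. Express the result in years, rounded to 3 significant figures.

21.8 yr

Box A: F(A→B) = (4552 + 782.3) − 850.8 = 4483.5 kg P/yr.
Box B: F(B→C) = (4483.5 + 3048) − 2244 = 5287.5 kg P/yr.
Box C throughput = its input = 5287.5 kg P/yr; τ = 115500 / 5287.5 = 21.84 yr.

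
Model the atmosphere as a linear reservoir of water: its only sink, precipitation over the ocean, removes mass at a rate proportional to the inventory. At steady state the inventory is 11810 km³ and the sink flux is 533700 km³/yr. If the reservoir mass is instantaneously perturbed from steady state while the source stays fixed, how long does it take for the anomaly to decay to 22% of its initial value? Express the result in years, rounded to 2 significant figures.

0.034 yr

For a linear reservoir the anomaly decays as exp(−t/τ) with τ = M/F = 11810/533700 = 0.02213 yr.
exp(−t/τ) = 0.22 ⇒ t = −τ ln(0.22) = 0.02213 × 1.514 = 0.03351 yr.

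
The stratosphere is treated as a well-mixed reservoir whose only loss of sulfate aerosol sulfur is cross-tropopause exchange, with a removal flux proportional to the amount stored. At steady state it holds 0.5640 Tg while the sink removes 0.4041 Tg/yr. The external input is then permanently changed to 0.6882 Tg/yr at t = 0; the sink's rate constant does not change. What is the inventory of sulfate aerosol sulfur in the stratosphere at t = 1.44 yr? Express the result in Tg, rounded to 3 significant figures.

τ = M₀/F₀ = 0.5640/0.4041 = 1.396 yr; rate constant k = 1/τ.
New steady state M_∞ = F₁/k = F₁·τ = 0.6882 × 1.396 = 0.96052 Tg.
M(t) = M_∞ + (M₀ − M_∞)·e^(−t/τ); t/τ = 1.44/1.396 = 1.032, so e^(−t/τ) = 0.3564.
M(t) = 0.96052 − 0.3965 × 0.3564 = 0.81920 Tg.

0.819 Tg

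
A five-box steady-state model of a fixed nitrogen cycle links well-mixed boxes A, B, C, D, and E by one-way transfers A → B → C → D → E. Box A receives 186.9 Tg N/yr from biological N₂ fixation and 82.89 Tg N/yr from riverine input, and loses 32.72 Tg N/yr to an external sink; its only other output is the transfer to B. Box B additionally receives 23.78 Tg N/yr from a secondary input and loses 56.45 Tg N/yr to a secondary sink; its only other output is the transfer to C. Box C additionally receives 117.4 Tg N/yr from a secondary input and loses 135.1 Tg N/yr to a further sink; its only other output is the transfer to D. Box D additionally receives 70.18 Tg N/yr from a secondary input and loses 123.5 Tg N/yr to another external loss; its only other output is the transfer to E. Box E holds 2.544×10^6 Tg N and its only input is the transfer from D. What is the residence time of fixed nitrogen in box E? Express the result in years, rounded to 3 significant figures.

19100 yr

Box A: F(A→B) = (186.9 + 82.89) − 32.72 = 237.07 Tg N/yr.
Box B: F(B→C) = (237.07 + 23.78) − 56.45 = 204.40 Tg N/yr.
Box C: F(C→D) = (204.40 + 117.4) − 135.1 = 186.70 Tg N/yr.
Box D: F(D→E) = (186.70 + 70.18) − 123.5 = 133.38 Tg N/yr.
Box E throughput = its input = 133.38 Tg N/yr; τ = 2.544×10^6 / 133.38 = 19070 yr.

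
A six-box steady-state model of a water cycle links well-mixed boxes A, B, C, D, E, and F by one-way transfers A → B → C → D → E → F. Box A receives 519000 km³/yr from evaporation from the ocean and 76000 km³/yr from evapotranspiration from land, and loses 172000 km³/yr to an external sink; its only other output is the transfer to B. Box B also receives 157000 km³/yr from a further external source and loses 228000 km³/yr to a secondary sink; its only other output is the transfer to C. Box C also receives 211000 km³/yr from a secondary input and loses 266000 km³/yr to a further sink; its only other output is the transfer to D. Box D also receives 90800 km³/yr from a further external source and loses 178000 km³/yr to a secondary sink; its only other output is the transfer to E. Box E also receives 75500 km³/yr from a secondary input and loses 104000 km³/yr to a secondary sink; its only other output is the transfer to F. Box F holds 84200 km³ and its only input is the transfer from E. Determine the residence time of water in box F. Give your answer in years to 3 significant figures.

Box A: F(A→B) = (519000 + 76000) − 172000 = 423000 km³/yr.
Box B: F(B→C) = (423000 + 157000) − 228000 = 352000 km³/yr.
Box C: F(C→D) = (352000 + 211000) − 266000 = 297000 km³/yr.
Box D: F(D→E) = (297000 + 90800) − 178000 = 209800 km³/yr.
Box E: F(E→F) = (209800 + 75500) − 104000 = 181300 km³/yr.
Box F throughput = its input = 181300 km³/yr; τ = 84200 / 181300 = 0.4644 yr.

0.464 yr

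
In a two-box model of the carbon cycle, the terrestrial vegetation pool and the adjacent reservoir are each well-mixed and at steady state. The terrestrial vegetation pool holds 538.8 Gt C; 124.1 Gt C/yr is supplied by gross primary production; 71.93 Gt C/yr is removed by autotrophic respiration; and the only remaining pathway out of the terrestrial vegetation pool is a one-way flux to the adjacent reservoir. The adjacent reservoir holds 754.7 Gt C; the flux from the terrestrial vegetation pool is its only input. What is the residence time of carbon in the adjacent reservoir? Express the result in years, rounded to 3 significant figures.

Balance the terrestrial vegetation pool: ΣF_in = 124.10 Gt C/yr.
Flux to the adjacent reservoir = ΣF_in − (71.93) = 52.170 Gt C/yr.
At steady state the output of the adjacent reservoir equals its input, 52.170 Gt C/yr.
τ = M / F = 754.7 / 52.170 = 14.47 yr.

14.5 yr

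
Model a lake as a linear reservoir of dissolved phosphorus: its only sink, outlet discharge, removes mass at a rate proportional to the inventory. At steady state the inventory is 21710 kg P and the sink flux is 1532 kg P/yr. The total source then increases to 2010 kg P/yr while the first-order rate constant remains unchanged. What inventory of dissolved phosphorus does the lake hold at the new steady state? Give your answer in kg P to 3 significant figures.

28500 kg P

Rate constant k = F/M = 1532 / 21710 = 0.07057 yr⁻¹.
At the new steady state, source = k·M_new ⇒ M_new = 2010 / 0.07057 = 28480 kg P.
(Equivalently M_new = M × F_new/F_old = 21710 × 2010/1532.)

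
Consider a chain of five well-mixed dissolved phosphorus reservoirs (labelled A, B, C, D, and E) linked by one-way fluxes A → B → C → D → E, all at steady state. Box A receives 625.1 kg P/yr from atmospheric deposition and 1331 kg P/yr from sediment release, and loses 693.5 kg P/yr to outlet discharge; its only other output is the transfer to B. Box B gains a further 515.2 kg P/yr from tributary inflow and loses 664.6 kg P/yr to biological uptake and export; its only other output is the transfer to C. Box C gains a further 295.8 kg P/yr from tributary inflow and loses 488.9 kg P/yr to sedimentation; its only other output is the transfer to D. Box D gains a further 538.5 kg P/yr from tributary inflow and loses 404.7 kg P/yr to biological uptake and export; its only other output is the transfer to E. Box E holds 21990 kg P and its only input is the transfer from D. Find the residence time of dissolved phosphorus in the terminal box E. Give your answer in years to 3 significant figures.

Box A: F(A→B) = (625.1 + 1331) − 693.5 = 1262.6 kg P/yr.
Box B: F(B→C) = (1262.6 + 515.2) − 664.6 = 1113.2 kg P/yr.
Box C: F(C→D) = (1113.2 + 295.8) − 488.9 = 920.10 kg P/yr.
Box D: F(D→E) = (920.10 + 538.5) − 404.7 = 1053.9 kg P/yr.
Box E throughput = its input = 1053.9 kg P/yr; τ = 21990 / 1053.9 = 20.87 yr.

20.9 yr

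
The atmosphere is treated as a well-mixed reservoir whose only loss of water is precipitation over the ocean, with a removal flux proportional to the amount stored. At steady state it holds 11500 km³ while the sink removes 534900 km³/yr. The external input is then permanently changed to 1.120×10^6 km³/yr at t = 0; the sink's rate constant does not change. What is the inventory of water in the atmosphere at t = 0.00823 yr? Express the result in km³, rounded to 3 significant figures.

15500 km³

τ = M₀/F₀ = 11500/534900 = 0.02150 yr; rate constant k = 1/τ.
New steady state M_∞ = F₁/k = F₁·τ = 1.120×10^6 × 0.02150 = 24079 km³.
M(t) = M_∞ + (M₀ − M_∞)·e^(−t/τ); t/τ = 0.00823/0.02150 = 0.3828, so e^(−t/τ) = 0.6819.
M(t) = 24079 − 12580 × 0.6819 = 15501 km³.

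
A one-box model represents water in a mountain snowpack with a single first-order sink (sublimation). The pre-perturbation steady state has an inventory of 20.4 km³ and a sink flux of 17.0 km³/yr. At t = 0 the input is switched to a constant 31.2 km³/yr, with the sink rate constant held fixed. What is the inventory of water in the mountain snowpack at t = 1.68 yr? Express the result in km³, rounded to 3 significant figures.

33.2 km³

The sink rate constant is k = F₀/M₀ = 17.0/20.4 = 0.8333 yr⁻¹.
Solving dM/dt = F₁ − kM with M(0) = M₀ gives M(t) = F₁/k + (M₀ − F₁/k)·e^(−kt).
F₁/k = 31.2/0.8333 = 37.440 km³; kt = 0.8333 × 1.68 = 1.400, e^(−kt) = 0.2466.
M(1.68) = 37.440 + (20.4 − 37.440) × 0.2466 = 37.440 − 4.202 = 33.238 km³.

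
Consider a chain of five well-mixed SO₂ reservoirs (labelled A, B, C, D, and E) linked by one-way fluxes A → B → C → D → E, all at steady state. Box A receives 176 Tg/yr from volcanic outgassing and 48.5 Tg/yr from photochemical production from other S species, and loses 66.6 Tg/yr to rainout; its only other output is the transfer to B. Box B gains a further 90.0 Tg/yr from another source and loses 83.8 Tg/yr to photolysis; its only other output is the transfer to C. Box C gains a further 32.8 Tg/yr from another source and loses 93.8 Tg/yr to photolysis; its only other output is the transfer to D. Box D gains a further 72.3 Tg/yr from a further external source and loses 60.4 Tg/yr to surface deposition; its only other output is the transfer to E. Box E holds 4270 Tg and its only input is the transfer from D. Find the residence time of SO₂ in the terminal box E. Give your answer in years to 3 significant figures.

37.1 yr

Box A: F(A→B) = (176 + 48.5) − 66.6 = 157.90 Tg/yr.
Box B: F(B→C) = (157.90 + 90.0) − 83.8 = 164.10 Tg/yr.
Box C: F(C→D) = (164.10 + 32.8) − 93.8 = 103.10 Tg/yr.
Box D: F(D→E) = (103.10 + 72.3) − 60.4 = 115.00 Tg/yr.
Box E throughput = its input = 115.00 Tg/yr; τ = 4270 / 115.00 = 37.13 yr.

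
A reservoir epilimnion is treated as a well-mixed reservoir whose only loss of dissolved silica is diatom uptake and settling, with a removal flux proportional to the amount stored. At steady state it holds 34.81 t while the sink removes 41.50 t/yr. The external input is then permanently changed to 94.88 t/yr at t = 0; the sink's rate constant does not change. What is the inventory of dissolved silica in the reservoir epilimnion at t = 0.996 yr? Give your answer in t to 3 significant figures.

τ = M₀/F₀ = 34.81/41.50 = 0.8388 yr; rate constant k = 1/τ.
New steady state M_∞ = F₁/k = F₁·τ = 94.88 × 0.8388 = 79.585 t.
M(t) = M_∞ + (M₀ − M_∞)·e^(−t/τ); t/τ = 0.996/0.8388 = 1.187, so e^(−t/τ) = 0.3050.
M(t) = 79.585 − 44.77 × 0.3050 = 65.928 t.

65.9 t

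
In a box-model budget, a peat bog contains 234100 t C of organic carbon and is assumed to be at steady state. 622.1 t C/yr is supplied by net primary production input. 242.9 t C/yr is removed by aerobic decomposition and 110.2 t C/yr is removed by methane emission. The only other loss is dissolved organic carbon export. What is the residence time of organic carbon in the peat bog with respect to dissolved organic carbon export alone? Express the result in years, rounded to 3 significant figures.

At steady state ΣF_in = ΣF_out.
ΣF_in = 622.10 t C/yr.
Dissolved organic carbon export flux = ΣF_in − (242.9 + 110.2) = 622.10 − 353.1 = 269.0 t C/yr.
τ = M / F = 234100 / 269.0 = 870.3 yr.

870 yr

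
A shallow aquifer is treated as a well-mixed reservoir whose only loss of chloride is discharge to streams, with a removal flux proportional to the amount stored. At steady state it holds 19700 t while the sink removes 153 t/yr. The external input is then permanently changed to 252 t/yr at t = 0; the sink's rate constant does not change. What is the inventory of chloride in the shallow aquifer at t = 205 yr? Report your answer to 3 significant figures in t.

29900 t

Residence time τ = M₀/F₀ = 128.8 yr. The eventual steady state is M_∞ = M₀·(F₁/F₀) = 19700 × 252/153 = 32447 t.
The anomaly ΔM(t) = M(t) − M_∞ decays as ΔM₀·e^(−t/τ) with ΔM₀ = 19700 − 32447 = −12750 t.
At t = 205 yr, e^(−t/τ) = e^(−1.592) = 0.2035, so ΔM = −2594 t and M = 32447 − 2594 = 29853 t.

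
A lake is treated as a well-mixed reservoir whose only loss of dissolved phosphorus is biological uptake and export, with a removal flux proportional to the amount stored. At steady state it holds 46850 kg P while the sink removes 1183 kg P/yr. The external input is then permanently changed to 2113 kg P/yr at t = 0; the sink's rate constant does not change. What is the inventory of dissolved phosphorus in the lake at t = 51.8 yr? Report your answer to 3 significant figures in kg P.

73700 kg P

The sink rate constant is k = F₀/M₀ = 1183/46850 = 0.02525 yr⁻¹.
Solving dM/dt = F₁ − kM with M(0) = M₀ gives M(t) = F₁/k + (M₀ − F₁/k)·e^(−kt).
F₁/k = 2113/0.02525 = 83681 kg P; kt = 0.02525 × 51.8 = 1.308, e^(−kt) = 0.2704.
M(51.8) = 83681 + (46850 − 83681) × 0.2704 = 83681 − 9958 = 73723 kg P.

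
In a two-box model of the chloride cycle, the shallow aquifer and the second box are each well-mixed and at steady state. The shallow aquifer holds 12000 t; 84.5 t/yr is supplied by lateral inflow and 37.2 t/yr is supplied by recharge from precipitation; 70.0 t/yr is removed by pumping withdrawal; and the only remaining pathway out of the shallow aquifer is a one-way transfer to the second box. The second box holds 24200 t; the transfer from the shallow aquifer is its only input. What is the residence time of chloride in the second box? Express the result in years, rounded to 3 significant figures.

468 yr

Balance the shallow aquifer: ΣF_in = 84.5 + 37.2 = 121.70 t/yr.
Transfer to the second box = ΣF_in − (70.0) = 51.700 t/yr.
At steady state the output of the second box equals its input, 51.700 t/yr.
τ = M / F = 24200 / 51.700 = 468.1 yr.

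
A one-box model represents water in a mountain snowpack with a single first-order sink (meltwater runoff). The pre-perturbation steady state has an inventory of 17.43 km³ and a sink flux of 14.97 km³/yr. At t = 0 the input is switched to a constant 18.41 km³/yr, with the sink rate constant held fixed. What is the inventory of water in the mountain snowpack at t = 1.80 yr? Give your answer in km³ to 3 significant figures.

20.6 km³

The sink rate constant is k = F₀/M₀ = 14.97/17.43 = 0.8589 yr⁻¹.
Solving dM/dt = F₁ − kM with M(0) = M₀ gives M(t) = F₁/k + (M₀ − F₁/k)·e^(−kt).
F₁/k = 18.41/0.8589 = 21.435 km³; kt = 0.8589 × 1.80 = 1.546, e^(−kt) = 0.2131.
M(1.80) = 21.435 + (17.43 − 21.435) × 0.2131 = 21.435 − 0.8536 = 20.582 km³.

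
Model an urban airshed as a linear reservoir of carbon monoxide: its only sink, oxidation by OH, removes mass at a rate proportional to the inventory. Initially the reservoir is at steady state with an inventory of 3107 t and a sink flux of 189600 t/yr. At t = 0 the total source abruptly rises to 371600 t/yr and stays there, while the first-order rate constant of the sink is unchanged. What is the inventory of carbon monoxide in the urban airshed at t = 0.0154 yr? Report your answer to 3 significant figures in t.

τ = M₀/F₀ = 3107/189600 = 0.01639 yr; rate constant k = 1/τ.
New steady state M_∞ = F₁/k = F₁·τ = 371600 × 0.01639 = 6089.5 t.
M(t) = M_∞ + (M₀ − M_∞)·e^(−t/τ); t/τ = 0.0154/0.01639 = 0.9398, so e^(−t/τ) = 0.3907.
M(t) = 6089.5 − 2982 × 0.3907 = 4924.1 t.

4920 t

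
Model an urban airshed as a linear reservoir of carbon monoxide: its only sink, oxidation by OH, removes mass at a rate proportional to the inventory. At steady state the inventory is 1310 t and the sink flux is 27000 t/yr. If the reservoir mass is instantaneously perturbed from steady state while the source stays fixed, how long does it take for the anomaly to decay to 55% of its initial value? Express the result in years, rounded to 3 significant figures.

For a linear reservoir the anomaly decays as exp(−t/τ) with τ = M/F = 1310/27000 = 0.04852 yr.
exp(−t/τ) = 0.55 ⇒ t = −τ ln(0.55) = 0.04852 × 0.5978 = 0.02901 yr.

0.0290 yr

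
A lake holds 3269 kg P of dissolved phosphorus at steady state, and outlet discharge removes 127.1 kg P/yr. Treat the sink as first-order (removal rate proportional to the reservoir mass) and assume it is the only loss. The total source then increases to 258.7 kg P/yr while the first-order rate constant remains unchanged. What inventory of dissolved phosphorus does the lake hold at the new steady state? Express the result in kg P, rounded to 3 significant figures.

Rate constant k = F/M = 127.1 / 3269 = 0.03888 yr⁻¹.
At the new steady state, source = k·M_new ⇒ M_new = 258.7 / 0.03888 = 6654 kg P.
(Equivalently M_new = M × F_new/F_old = 3269 × 258.7/127.1.)

6650 kg P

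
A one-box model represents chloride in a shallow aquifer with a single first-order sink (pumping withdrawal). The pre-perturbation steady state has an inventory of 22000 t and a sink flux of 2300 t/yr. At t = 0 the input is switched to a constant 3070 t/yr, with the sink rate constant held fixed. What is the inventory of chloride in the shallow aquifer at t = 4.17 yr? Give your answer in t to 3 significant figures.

24600 t

The sink rate constant is k = F₀/M₀ = 2300/22000 = 0.1045 yr⁻¹.
Solving dM/dt = F₁ − kM with M(0) = M₀ gives M(t) = F₁/k + (M₀ − F₁/k)·e^(−kt).
F₁/k = 3070/0.1045 = 29365 t; kt = 0.1045 × 4.17 = 0.4360, e^(−kt) = 0.6466.
M(4.17) = 29365 + (22000 − 29365) × 0.6466 = 29365 − 4763 = 24603 t.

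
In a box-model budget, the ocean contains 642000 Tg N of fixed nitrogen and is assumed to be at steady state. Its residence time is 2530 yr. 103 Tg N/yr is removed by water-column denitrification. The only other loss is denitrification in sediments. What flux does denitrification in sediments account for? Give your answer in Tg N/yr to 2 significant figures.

Total removal F = M/τ = 642000 / 2530 = 253.8 Tg N/yr.
Denitrification in sediments = F − (103) = 253.8 − 103.0 = 150.8 Tg N/yr.

150 Tg N/yr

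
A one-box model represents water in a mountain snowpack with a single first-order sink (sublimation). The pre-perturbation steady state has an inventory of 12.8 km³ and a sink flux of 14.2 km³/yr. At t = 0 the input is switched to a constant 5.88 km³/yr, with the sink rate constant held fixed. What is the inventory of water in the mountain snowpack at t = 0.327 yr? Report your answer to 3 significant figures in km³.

10.5 km³

Residence time τ = M₀/F₀ = 0.9014 yr. The eventual steady state is M_∞ = M₀·(F₁/F₀) = 12.8 × 5.88/14.2 = 5.3003 km³.
The anomaly ΔM(t) = M(t) − M_∞ decays as ΔM₀·e^(−t/τ) with ΔM₀ = 12.8 − 5.3003 = 7.500 km³.
At t = 0.327 yr, e^(−t/τ) = e^(−0.3628) = 0.6957, so ΔM = 5.218 km³ and M = 5.3003 + 5.218 = 10.518 km³.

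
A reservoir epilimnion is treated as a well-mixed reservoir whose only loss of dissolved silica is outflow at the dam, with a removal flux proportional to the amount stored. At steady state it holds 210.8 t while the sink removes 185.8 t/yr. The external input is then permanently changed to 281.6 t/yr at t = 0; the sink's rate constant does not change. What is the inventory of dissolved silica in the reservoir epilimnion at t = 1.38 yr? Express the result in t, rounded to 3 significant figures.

τ = M₀/F₀ = 210.8/185.8 = 1.135 yr; rate constant k = 1/τ.
New steady state M_∞ = F₁/k = F₁·τ = 281.6 × 1.135 = 319.49 t.
M(t) = M_∞ + (M₀ − M_∞)·e^(−t/τ); t/τ = 1.38/1.135 = 1.216, so e^(−t/τ) = 0.2963.
M(t) = 319.49 − 108.7 × 0.2963 = 287.28 t.

287 t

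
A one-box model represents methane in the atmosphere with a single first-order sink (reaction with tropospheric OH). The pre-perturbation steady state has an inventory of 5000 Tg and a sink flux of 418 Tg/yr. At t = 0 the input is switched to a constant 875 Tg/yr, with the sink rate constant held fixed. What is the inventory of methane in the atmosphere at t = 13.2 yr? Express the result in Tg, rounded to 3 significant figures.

8650 Tg

Residence time τ = M₀/F₀ = 11.96 yr. The eventual steady state is M_∞ = M₀·(F₁/F₀) = 5000 × 875/418 = 10467 Tg.
The anomaly ΔM(t) = M(t) − M_∞ decays as ΔM₀·e^(−t/τ) with ΔM₀ = 5000 − 10467 = −5467 Tg.
At t = 13.2 yr, e^(−t/τ) = e^(−1.104) = 0.3317, so ΔM = −1813 Tg and M = 10467 − 1813 = 8653.3 Tg.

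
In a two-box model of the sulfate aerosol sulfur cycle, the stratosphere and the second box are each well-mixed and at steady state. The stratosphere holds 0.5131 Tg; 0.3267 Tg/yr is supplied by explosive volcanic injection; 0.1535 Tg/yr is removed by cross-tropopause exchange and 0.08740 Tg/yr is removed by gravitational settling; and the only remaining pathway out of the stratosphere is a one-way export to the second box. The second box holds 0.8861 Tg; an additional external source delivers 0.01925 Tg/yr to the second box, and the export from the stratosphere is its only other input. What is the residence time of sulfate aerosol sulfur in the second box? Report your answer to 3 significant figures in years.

Balance the stratosphere: ΣF_in = 0.32670 Tg/yr.
Export to the second box = ΣF_in − (0.1535 + 0.08740) = 0.085800 Tg/yr.
Total input to the second box = 0.085800 + 0.01925 = 0.10505 Tg/yr; at steady state this equals its total output.
τ = M / F = 0.8861 / 0.10505 = 8.435 yr.

8.44 yr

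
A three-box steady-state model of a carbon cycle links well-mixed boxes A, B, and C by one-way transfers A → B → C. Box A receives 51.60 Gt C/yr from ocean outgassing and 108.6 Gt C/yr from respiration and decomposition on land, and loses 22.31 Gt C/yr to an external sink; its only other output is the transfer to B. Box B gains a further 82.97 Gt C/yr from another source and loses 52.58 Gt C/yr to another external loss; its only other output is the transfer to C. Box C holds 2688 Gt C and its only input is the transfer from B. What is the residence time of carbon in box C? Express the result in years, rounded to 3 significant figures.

Box A: F(A→B) = (51.60 + 108.6) − 22.31 = 137.89 Gt C/yr.
Box B: F(B→C) = (137.89 + 82.97) − 52.58 = 168.28 Gt C/yr.
Box C throughput = its input = 168.28 Gt C/yr; τ = 2688 / 168.28 = 15.97 yr.

16.0 yr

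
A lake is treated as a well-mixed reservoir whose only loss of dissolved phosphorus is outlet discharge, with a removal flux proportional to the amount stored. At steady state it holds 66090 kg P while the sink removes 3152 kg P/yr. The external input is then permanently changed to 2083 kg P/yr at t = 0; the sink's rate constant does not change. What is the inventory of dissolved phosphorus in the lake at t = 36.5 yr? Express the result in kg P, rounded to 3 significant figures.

τ = M₀/F₀ = 66090/3152 = 20.97 yr; rate constant k = 1/τ.
New steady state M_∞ = F₁/k = F₁·τ = 2083 × 20.97 = 43676 kg P.
M(t) = M_∞ + (M₀ − M_∞)·e^(−t/τ); t/τ = 36.5/20.97 = 1.741, so e^(−t/τ) = 0.1754.
M(t) = 43676 + 22410 × 0.1754 = 47607 kg P.

47600 kg P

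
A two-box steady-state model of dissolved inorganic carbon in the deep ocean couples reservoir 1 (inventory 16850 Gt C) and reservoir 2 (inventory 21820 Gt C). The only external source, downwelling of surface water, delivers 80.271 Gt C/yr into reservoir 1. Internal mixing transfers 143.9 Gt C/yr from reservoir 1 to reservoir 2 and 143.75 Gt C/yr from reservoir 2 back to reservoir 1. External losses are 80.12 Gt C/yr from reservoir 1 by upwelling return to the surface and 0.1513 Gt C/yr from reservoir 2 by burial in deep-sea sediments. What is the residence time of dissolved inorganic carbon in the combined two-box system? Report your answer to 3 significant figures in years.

Residence time in the combined system uses the total inventory and the total *external* removal — internal exchanges between the two boxes cancel.
M_total = 16850 + 21820 = 38670 Gt C.
ΣF_external_out = 80.12 + 0.1513 = 80.271 Gt C/yr.
τ = M_total / ΣF_ext = 38670 / 80.271 = 481.7 yr.

482 yr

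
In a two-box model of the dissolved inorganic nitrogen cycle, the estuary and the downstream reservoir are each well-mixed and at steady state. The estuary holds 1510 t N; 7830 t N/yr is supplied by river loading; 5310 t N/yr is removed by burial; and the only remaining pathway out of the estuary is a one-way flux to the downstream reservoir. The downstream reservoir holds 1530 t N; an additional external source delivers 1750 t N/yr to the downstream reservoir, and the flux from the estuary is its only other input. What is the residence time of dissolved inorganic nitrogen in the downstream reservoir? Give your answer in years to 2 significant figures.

Balance the estuary: ΣF_in = 7830.0 t N/yr.
Flux to the downstream reservoir = ΣF_in − (5310) = 2520.0 t N/yr.
Total input to the downstream reservoir = 2520.0 + 1750 = 4270.0 t N/yr; at steady state this equals its total output.
τ = M / F = 1530 / 4270.0 = 0.3583 yr.

0.36 yr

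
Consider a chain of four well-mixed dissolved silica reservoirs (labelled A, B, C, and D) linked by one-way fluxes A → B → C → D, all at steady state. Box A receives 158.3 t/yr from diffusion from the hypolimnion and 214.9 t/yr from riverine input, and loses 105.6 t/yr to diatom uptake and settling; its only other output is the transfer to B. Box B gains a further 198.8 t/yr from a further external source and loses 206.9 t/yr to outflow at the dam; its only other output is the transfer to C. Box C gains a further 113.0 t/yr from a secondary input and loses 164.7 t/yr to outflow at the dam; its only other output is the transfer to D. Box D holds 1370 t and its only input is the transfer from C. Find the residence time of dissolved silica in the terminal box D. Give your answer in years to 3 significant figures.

6.59 yr

Box A: F(A→B) = (158.3 + 214.9) − 105.6 = 267.60 t/yr.
Box B: F(B→C) = (267.60 + 198.8) − 206.9 = 259.50 t/yr.
Box C: F(C→D) = (259.50 + 113.0) − 164.7 = 207.80 t/yr.
Box D throughput = its input = 207.80 t/yr; τ = 1370 / 207.80 = 6.593 yr.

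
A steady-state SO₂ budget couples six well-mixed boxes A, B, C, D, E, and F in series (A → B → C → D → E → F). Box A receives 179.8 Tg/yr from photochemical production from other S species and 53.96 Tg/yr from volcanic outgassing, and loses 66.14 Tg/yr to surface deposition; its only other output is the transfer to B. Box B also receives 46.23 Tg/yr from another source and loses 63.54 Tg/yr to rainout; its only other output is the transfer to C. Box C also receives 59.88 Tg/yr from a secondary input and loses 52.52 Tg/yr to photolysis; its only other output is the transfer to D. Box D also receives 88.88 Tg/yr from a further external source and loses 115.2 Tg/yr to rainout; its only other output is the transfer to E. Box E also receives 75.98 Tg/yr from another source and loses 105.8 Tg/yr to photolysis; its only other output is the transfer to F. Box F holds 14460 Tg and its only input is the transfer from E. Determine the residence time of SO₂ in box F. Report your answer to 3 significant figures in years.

Box A: F(A→B) = (179.8 + 53.96) − 66.14 = 167.62 Tg/yr.
Box B: F(B→C) = (167.62 + 46.23) − 63.54 = 150.31 Tg/yr.
Box C: F(C→D) = (150.31 + 59.88) − 52.52 = 157.67 Tg/yr.
Box D: F(D→E) = (157.67 + 88.88) − 115.2 = 131.35 Tg/yr.
Box E: F(E→F) = (131.35 + 75.98) − 105.8 = 101.53 Tg/yr.
Box F throughput = its input = 101.53 Tg/yr; τ = 14460 / 101.53 = 142.4 yr.

142 yr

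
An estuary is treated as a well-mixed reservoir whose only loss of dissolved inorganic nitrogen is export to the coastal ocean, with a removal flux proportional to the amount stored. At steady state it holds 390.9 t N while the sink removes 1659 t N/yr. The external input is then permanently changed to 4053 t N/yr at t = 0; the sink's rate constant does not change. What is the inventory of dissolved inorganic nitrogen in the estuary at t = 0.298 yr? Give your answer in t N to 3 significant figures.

796 t N

Residence time τ = M₀/F₀ = 0.2356 yr. The eventual steady state is M_∞ = M₀·(F₁/F₀) = 390.9 × 4053/1659 = 954.98 t N.
The anomaly ΔM(t) = M(t) − M_∞ decays as ΔM₀·e^(−t/τ) with ΔM₀ = 390.9 − 954.98 = −564.1 t N.
At t = 0.298 yr, e^(−t/τ) = e^(−1.265) = 0.2823, so ΔM = −159.2 t N and M = 954.98 − 159.2 = 795.73 t N.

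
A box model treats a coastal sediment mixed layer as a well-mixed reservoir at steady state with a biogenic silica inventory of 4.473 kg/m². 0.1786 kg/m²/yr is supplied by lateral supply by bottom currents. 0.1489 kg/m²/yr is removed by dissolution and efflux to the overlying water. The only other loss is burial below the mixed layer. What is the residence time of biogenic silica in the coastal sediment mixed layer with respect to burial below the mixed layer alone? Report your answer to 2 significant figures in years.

150 yr

At steady state ΣF_in = ΣF_out.
ΣF_in = 0.17860 kg/m²/yr.
Burial below the mixed layer flux = ΣF_in − (0.1489) = 0.17860 − 0.1489 = 0.02970 kg/m²/yr.
τ = M / F = 4.473 / 0.02970 = 150.6 yr.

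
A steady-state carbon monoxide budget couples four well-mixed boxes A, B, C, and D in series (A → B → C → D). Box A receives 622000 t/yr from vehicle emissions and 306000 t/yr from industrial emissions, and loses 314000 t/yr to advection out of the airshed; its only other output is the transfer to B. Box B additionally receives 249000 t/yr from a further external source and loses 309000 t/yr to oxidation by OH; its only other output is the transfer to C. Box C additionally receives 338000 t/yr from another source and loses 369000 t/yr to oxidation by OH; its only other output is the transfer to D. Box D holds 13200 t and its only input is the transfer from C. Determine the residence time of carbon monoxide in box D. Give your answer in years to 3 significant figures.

0.0252 yr

Box A: F(A→B) = (622000 + 306000) − 314000 = 614000 t/yr.
Box B: F(B→C) = (614000 + 249000) − 309000 = 554000 t/yr.
Box C: F(C→D) = (554000 + 338000) − 369000 = 523000 t/yr.
Box D throughput = its input = 523000 t/yr; τ = 13200 / 523000 = 0.02524 yr.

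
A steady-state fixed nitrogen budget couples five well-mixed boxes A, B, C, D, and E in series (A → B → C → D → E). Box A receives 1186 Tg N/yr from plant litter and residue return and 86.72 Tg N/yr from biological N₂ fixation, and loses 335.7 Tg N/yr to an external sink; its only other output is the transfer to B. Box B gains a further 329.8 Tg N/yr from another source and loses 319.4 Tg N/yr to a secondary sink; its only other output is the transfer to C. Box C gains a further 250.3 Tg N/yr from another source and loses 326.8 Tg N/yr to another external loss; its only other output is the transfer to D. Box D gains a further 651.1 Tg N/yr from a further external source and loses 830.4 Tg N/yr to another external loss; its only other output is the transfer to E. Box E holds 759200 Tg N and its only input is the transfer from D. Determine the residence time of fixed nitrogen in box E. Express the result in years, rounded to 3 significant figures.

Box A: F(A→B) = (1186 + 86.72) − 335.7 = 937.02 Tg N/yr.
Box B: F(B→C) = (937.02 + 329.8) − 319.4 = 947.42 Tg N/yr.
Box C: F(C→D) = (947.42 + 250.3) − 326.8 = 870.92 Tg N/yr.
Box D: F(D→E) = (870.92 + 651.1) − 830.4 = 691.62 Tg N/yr.
Box E throughput = its input = 691.62 Tg N/yr; τ = 759200 / 691.62 = 1098 yr.

1100 yr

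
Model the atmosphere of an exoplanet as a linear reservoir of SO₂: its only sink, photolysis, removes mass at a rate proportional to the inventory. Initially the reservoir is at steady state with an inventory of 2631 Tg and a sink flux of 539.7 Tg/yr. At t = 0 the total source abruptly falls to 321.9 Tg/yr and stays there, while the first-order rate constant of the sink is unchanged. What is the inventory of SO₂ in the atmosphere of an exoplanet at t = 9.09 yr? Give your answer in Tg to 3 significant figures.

The sink rate constant is k = F₀/M₀ = 539.7/2631 = 0.2051 yr⁻¹.
Solving dM/dt = F₁ − kM with M(0) = M₀ gives M(t) = F₁/k + (M₀ − F₁/k)·e^(−kt).
F₁/k = 321.9/0.2051 = 1569.2 Tg; kt = 0.2051 × 9.09 = 1.865, e^(−kt) = 0.1550.
M(9.09) = 1569.2 + (2631 − 1569.2) × 0.1550 = 1569.2 + 164.5 = 1733.8 Tg.

1730 Tg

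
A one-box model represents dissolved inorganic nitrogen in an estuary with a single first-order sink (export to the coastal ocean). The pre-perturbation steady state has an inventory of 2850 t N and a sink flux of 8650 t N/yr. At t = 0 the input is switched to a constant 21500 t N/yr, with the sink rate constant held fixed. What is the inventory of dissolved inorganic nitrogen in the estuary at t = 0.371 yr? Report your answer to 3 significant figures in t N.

5710 t N

The sink rate constant is k = F₀/M₀ = 8650/2850 = 3.035 yr⁻¹.
Solving dM/dt = F₁ − kM with M(0) = M₀ gives M(t) = F₁/k + (M₀ − F₁/k)·e^(−kt).
F₁/k = 21500/3.035 = 7083.8 t N; kt = 3.035 × 0.371 = 1.126, e^(−kt) = 0.3243.
M(0.371) = 7083.8 + (2850 − 7083.8) × 0.3243 = 7083.8 − 1373 = 5710.7 t N.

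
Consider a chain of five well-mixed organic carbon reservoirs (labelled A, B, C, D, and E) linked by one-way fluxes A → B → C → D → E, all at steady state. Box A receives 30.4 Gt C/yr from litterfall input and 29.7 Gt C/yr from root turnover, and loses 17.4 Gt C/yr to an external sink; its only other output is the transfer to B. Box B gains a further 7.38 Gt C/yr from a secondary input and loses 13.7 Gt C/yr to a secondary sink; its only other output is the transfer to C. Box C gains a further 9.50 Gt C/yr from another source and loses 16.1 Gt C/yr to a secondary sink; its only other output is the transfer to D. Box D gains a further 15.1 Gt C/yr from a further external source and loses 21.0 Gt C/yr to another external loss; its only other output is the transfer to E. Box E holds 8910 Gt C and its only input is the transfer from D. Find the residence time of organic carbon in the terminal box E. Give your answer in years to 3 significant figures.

Box A: F(A→B) = (30.4 + 29.7) − 17.4 = 42.700 Gt C/yr.
Box B: F(B→C) = (42.700 + 7.38) − 13.7 = 36.380 Gt C/yr.
Box C: F(C→D) = (36.380 + 9.50) − 16.1 = 29.780 Gt C/yr.
Box D: F(D→E) = (29.780 + 15.1) − 21.0 = 23.880 Gt C/yr.
Box E throughput = its input = 23.880 Gt C/yr; τ = 8910 / 23.880 = 373.1 yr.

373 yr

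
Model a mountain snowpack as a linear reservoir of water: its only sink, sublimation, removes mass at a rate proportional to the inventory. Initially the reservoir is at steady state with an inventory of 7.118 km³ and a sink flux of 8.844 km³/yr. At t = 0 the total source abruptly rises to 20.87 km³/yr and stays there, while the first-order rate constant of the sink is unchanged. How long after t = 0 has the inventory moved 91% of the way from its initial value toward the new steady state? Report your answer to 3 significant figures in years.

τ = M₀/F₀ = 7.118/8.844 = 0.8048 yr.
The remaining gap fraction is e^(−t/τ); 91% covered ⇒ e^(−t/τ) = 0.0900.
t = −τ ln(0.0900) = 0.8048 × 2.408 = 1.938 yr.

1.94 yr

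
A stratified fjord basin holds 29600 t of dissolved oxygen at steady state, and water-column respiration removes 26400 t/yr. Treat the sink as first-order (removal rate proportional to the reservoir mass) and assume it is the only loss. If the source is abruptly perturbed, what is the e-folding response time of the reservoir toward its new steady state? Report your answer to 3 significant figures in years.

1.12 yr

For a linear reservoir the response time equals the residence time τ = M/F.
τ = 29600 / 26400 = 1.121 yr.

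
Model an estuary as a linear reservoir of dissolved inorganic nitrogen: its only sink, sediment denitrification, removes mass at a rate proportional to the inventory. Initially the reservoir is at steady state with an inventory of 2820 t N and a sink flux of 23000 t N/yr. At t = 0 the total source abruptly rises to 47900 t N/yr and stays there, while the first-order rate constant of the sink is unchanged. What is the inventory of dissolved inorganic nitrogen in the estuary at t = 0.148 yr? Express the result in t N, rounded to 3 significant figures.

The sink rate constant is k = F₀/M₀ = 23000/2820 = 8.156 yr⁻¹.
Solving dM/dt = F₁ − kM with M(0) = M₀ gives M(t) = F₁/k + (M₀ − F₁/k)·e^(−kt).
F₁/k = 47900/8.156 = 5873.0 t N; kt = 8.156 × 0.148 = 1.207, e^(−kt) = 0.2991.
M(0.148) = 5873.0 + (2820 − 5873.0) × 0.2991 = 5873.0 − 913.0 = 4959.9 t N.

4960 t N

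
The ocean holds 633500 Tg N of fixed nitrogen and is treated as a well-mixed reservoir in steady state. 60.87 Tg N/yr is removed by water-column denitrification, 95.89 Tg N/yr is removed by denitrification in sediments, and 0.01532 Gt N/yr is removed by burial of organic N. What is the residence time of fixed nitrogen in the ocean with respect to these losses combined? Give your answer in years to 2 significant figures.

Convert the burial of organic N flux: 0.01532 Gt N/yr = 15.32 Tg N/yr.
Total removal = 60.87 + 95.89 + 15.32 = 172.08 Tg N/yr.
τ = M / ΣF_out = 633500 / 172.08 = 3681 yr.

3700 yr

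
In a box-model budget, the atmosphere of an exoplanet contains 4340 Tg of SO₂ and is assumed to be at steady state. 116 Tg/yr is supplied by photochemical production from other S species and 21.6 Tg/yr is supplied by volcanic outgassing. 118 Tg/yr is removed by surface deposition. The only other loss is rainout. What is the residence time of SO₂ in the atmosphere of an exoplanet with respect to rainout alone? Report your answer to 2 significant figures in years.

220 yr

At steady state ΣF_in = ΣF_out.
ΣF_in = 116 + 21.6 = 137.60 Tg/yr.
Rainout flux = ΣF_in − (118) = 137.60 − 118.0 = 19.60 Tg/yr.
τ = M / F = 4340 / 19.60 = 221.4 yr.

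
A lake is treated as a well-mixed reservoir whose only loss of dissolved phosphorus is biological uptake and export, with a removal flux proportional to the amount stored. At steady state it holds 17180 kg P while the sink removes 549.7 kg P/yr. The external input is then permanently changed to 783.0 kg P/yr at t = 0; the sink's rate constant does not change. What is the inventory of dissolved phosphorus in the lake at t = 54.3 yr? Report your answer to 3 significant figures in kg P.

23200 kg P

τ = M₀/F₀ = 17180/549.7 = 31.25 yr; rate constant k = 1/τ.
New steady state M_∞ = F₁/k = F₁·τ = 783.0 × 31.25 = 24471 kg P.
M(t) = M_∞ + (M₀ − M_∞)·e^(−t/τ); t/τ = 54.3/31.25 = 1.737, so e^(−t/τ) = 0.1760.
M(t) = 24471 − 7291 × 0.1760 = 23188 kg P.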